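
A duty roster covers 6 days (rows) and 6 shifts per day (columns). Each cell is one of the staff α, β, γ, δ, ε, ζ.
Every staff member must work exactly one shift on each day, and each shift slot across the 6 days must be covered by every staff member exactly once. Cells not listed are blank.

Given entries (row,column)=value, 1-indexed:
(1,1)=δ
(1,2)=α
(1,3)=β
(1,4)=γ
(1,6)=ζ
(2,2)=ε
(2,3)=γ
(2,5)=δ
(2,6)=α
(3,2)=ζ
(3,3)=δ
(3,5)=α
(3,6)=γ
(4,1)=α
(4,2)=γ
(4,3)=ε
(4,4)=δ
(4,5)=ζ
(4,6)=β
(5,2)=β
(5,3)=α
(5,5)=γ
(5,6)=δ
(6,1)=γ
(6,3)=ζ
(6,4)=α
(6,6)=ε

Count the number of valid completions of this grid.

Day 1, shift 5: eliminating its day and shift leaves {ε}.
Day 2, shift 1: eliminating its day and shift leaves {β, ζ}.
Day 2, shift 4: eliminating its day and shift leaves {β, ζ}.
Day 3, shift 1: eliminating its day and shift leaves {β, ε}.
Day 3, shift 4: eliminating its day and shift leaves {β, ε}.
Day 5, shift 1: eliminating its day and shift leaves {ε, ζ}.
Day 5, shift 4: eliminating its day and shift leaves {ε, ζ}.
Day 6, shift 2: eliminating its day and shift leaves {δ}.
Day 6, shift 5: eliminating its day and shift leaves {β}.
Enumerating the assignments across these blanks that avoid any day or shift repeat gives 2 completions.

2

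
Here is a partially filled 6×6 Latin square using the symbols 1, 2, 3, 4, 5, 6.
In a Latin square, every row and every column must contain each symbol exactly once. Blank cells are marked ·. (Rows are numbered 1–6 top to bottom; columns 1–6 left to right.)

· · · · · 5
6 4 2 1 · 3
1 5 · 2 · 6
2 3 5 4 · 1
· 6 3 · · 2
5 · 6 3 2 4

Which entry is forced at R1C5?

4

Row 1, column 4: row 1 has {5} and column 4 has {1, 2, 3, 4}, leaving only 6.
Row 2, column 5: row 2 has {1, 2, 3, 4, 6} and column 5 has {2}, leaving only 5.
Row 3, column 3: row 3 has {1, 2, 5, 6} and column 3 has {2, 3, 5, 6}, leaving only 4.
Row 1, column 3: row 1 has {5, 6} and column 3 has {2, 3, 4, 5, 6}, leaving only 1.
Row 1, column 2: row 1 has {1, 5, 6} and column 2 has {3, 4, 5, 6}, leaving only 2.
Row 3, column 5: row 3 has {1, 2, 4, 5, 6} and column 5 has {2, 5}, leaving only 3.
Row 1 already has {1, 2, 5, 6} and column 5 already has {2, 3, 5}, so row 1, column 5 must be 4.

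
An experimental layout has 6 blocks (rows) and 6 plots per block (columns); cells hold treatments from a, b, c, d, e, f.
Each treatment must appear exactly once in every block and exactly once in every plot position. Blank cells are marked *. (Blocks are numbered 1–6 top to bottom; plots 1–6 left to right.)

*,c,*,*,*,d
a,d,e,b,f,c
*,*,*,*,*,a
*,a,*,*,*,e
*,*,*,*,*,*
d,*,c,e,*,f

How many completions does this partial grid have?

34

Block 1, plot 1: eliminating its block and plot leaves {b, e, f}.
Block 1, plot 3: eliminating its block and plot leaves {a, b, f}.
Block 1, plot 4: eliminating its block and plot leaves {a, f}.
Block 1, plot 5: eliminating its block and plot leaves {a, b, e}.
Block 3, plot 1: eliminating its block and plot leaves {b, c, e, f}.
Block 3, plot 2: eliminating its block and plot leaves {b, e, f}.
Block 3, plot 3: eliminating its block and plot leaves {b, d, f}.
Block 3, plot 4: eliminating its block and plot leaves {c, d, f}.
Block 3, plot 5: eliminating its block and plot leaves {b, c, d, e}.
Block 4, plot 1: eliminating its block and plot leaves {b, c, f}.
Block 4, plot 3: eliminating its block and plot leaves {b, d, f}.
Block 4, plot 4: eliminating its block and plot leaves {c, d, f}.
Block 4, plot 5: eliminating its block and plot leaves {b, c, d}.
Block 5, plot 1: eliminating its block and plot leaves {b, c, e, f}.
Block 5, plot 2: eliminating its block and plot leaves {b, e, f}.
Block 5, plot 3: eliminating its block and plot leaves {a, b, d, f}.
Block 5, plot 4: eliminating its block and plot leaves {a, c, d, f}.
Block 5, plot 5: eliminating its block and plot leaves {a, b, c, d, e}.
Block 5, plot 6: eliminating its block and plot leaves {b}.
Block 6, plot 2: eliminating its block and plot leaves {b}.
Block 6, plot 5: eliminating its block and plot leaves {a, b}.
Enumerating the assignments across these blanks that avoid any block or plot repeat gives 34 completions.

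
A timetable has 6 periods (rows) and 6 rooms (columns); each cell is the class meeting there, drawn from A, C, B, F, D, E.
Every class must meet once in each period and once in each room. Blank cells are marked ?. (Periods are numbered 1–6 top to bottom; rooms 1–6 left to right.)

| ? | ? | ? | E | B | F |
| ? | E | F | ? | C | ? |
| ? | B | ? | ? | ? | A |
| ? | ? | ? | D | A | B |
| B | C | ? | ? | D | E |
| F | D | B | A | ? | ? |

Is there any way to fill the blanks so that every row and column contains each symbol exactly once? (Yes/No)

Yes

No period or room among the givens repeats a symbol, and propagating forced cells runs into no contradiction.
One valid completion exists (for instance, C A D E B F / A E F B C D / D B E C F A / E F C D A B / B C A F D E / F D B A E C).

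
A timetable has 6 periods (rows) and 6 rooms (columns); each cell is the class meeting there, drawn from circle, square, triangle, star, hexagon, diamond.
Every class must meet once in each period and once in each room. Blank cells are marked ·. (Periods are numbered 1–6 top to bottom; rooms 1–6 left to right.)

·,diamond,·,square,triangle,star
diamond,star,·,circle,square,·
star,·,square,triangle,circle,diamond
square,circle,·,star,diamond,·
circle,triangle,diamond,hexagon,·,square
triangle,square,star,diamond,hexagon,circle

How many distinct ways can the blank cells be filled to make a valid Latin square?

2

Period 1, room 1: eliminating its period and room leaves {hexagon}.
Period 1, room 3: eliminating its period and room leaves {circle, hexagon}.
Period 2, room 3: eliminating its period and room leaves {triangle, hexagon}.
Period 2, room 6: eliminating its period and room leaves {triangle, hexagon}.
Period 3, room 2: eliminating its period and room leaves {hexagon}.
Period 4, room 3: eliminating its period and room leaves {triangle, hexagon}.
Period 4, room 6: eliminating its period and room leaves {triangle, hexagon}.
Period 5, room 5: eliminating its period and room leaves {star}.
Enumerating the assignments across these blanks that avoid any period or room repeat gives 2 completions.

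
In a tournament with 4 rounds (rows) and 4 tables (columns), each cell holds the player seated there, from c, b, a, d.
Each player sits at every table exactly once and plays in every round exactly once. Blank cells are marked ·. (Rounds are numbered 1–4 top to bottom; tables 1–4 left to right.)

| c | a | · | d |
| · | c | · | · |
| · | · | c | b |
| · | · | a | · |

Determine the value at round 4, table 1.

Round 1, table 3: round 1 has {c, a, d} and table 3 has {c, a}, leaving only b.
Round 2, table 3: round 2 has {c} and table 3 has {c, b, a}, leaving only d.
Round 2, table 4: round 2 has {c, d} and table 4 has {b, d}, leaving only a.
Round 2, table 1: round 2 has {c, a, d} and table 1 has {c}, leaving only b.
Round 4 already has {a} and table 1 already has {c, b}, so round 4, table 1 must be d.

d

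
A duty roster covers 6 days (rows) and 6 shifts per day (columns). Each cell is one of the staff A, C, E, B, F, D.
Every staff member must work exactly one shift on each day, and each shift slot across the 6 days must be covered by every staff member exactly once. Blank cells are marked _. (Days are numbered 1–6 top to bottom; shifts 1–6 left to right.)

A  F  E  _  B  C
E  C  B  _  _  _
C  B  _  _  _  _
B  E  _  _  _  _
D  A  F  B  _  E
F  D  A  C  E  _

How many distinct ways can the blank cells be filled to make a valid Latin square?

Day 1, shift 4: eliminating its day and shift leaves {D}.
Day 2, shift 4: eliminating its day and shift leaves {A, F, D}.
Day 2, shift 5: eliminating its day and shift leaves {A, F, D}.
Day 2, shift 6: eliminating its day and shift leaves {A, F, D}.
Day 3, shift 3: eliminating its day and shift leaves {D}.
Day 3, shift 4: eliminating its day and shift leaves {A, E, F, D}.
Day 3, shift 5: eliminating its day and shift leaves {A, F, D}.
Day 3, shift 6: eliminating its day and shift leaves {A, F, D}.
Day 4, shift 3: eliminating its day and shift leaves {C, D}.
Day 4, shift 4: eliminating its day and shift leaves {A, F, D}.
Day 4, shift 5: eliminating its day and shift leaves {A, C, F, D}.
Day 4, shift 6: eliminating its day and shift leaves {A, F, D}.
Day 5, shift 5: eliminating its day and shift leaves {C}.
Day 6, shift 6: eliminating its day and shift leaves {B}.
Enumerating the assignments across these blanks that avoid any day or shift repeat gives 4 completions.

4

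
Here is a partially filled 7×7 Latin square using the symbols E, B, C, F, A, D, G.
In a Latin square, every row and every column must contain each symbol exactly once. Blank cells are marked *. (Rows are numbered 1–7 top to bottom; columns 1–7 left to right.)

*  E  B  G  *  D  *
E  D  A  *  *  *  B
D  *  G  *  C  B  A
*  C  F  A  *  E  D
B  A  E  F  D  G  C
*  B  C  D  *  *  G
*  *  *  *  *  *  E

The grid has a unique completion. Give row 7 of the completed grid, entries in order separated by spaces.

A G D B F C E

Row 7, column 3: row 7 has {E} and column 3 has {E, B, C, F, A, G}, leaving only D.
Row 1, column 7: row 1 has {E, B, D, G} and column 7 has {E, B, C, A, D, G}, leaving only F.
Row 1, column 5: row 1 has {E, B, F, D, G} and column 5 has {C, D}, leaving only A.
Row 1, column 1: row 1 has {E, B, F, A, D, G} and column 1 has {E, B, D}, leaving only C.
Row 2, column 4: row 2 has {E, B, A, D} and column 4 has {F, A, D, G}, leaving only C.
Row 7, column 4: row 7 has {E, D} and column 4 has {C, F, A, D, G}, leaving only B.
Row 2, column 6: row 2 has {E, B, C, A, D} and column 6 has {E, B, D, G}, leaving only F.
Row 2, column 5: row 2 has {E, B, C, F, A, D} and column 5 has {C, A, D}, leaving only G.
Row 7, column 5: row 7 has {E, B, D} and column 5 has {C, A, D, G}, leaving only F.
Row 7, column 2: row 7 has {E, B, F, D} and column 2 has {E, B, C, A, D}, leaving only G.
Row 7, column 1: row 7 has {E, B, F, D, G} and column 1 has {E, B, C, D}, leaving only A.
Row 7, column 6: row 7 has {E, B, F, A, D, G} and column 6 has {E, B, F, D, G}, leaving only C.
So row 7 reads: A G D B F C E.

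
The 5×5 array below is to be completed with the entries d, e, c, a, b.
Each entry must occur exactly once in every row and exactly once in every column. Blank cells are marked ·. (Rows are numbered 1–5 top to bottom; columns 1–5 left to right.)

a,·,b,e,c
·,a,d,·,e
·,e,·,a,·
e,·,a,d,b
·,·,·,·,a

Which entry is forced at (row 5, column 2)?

Row 1, column 2: row 1 has {e, c, a, b} and column 2 has {e, a}, leaving only d.
Row 3, column 3: row 3 has {e, a} and column 3 has {d, a, b}, leaving only c.
Row 3, column 5: row 3 has {e, c, a} and column 5 has {e, c, a, b}, leaving only d.
Row 3, column 1: row 3 has {d, e, c, a} and column 1 has {e, a}, leaving only b.
Row 2, column 1: row 2 has {d, e, a} and column 1 has {e, a, b}, leaving only c.
Row 2, column 4: row 2 has {d, e, c, a} and column 4 has {d, e, a}, leaving only b.
Row 4, column 2: row 4 has {d, e, a, b} and column 2 has {d, e, a}, leaving only c.
Row 5 already has {a} and column 2 already has {d, e, c, a}, so row 5, column 2 must be b.

b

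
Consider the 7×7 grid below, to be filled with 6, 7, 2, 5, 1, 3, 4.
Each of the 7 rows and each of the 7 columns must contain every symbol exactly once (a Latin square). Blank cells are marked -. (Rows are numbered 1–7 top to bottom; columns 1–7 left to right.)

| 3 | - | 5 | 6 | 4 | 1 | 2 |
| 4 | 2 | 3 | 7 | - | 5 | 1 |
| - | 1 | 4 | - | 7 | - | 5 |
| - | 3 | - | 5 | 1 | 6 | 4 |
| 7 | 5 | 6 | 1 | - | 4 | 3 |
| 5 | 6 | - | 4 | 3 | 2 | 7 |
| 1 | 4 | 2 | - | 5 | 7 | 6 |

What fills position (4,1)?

2

Row 4 already has {6, 5, 1, 3, 4} and column 1 already has {7, 5, 1, 3, 4}, so row 4, column 1 must be 2.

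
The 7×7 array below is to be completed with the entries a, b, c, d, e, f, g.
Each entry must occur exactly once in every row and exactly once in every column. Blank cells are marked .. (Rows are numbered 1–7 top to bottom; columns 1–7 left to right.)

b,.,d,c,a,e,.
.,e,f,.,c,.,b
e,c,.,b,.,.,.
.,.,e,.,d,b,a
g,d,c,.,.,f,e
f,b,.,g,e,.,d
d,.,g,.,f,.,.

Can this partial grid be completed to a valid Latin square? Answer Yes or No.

No

Row 2, column 1: row 2 has {b, c, e, f} and column 1 has {b, d, e, f, g}, so it must be a.
Row 2, column 4: row 2 has {a, b, c, e, f} and column 4 has {b, c, g}, so it must be d.
Row 2, column 6: row 2 has {a, b, c, d, e, f} and column 6 has {b, e, f}, so it must be g.
Row 3, column 3: row 3 has {b, c, e} and column 3 has {c, d, e, f, g}, so it must be a.
Now row 6, column 3: row 6 together with column 3 already contain {a, b, c, d, e, f, g} — every symbol — so nothing can go there. The grid has no valid completion.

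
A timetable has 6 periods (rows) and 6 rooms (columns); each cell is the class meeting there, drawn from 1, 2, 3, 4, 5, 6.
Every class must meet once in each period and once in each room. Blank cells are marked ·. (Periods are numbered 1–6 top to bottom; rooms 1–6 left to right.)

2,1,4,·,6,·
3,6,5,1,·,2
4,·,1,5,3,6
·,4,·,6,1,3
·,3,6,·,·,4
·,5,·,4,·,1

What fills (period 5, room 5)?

5

Period 1, room 4: period 1 has {1, 2, 4, 6} and room 4 has {1, 4, 5, 6}, leaving only 3.
Period 1, room 6: period 1 has {1, 2, 3, 4, 6} and room 6 has {1, 2, 3, 4, 6}, leaving only 5.
Period 2, room 5: period 2 has {1, 2, 3, 5, 6} and room 5 has {1, 3, 6}, leaving only 4.
Period 3, room 2: period 3 has {1, 3, 4, 5, 6} and room 2 has {1, 3, 4, 5, 6}, leaving only 2.
Period 4, room 1: period 4 has {1, 3, 4, 6} and room 1 has {2, 3, 4}, leaving only 5.
Period 4, room 3: period 4 has {1, 3, 4, 5, 6} and room 3 has {1, 4, 5, 6}, leaving only 2.
Period 5, room 1: period 5 has {3, 4, 6} and room 1 has {2, 3, 4, 5}, leaving only 1.
Period 5, room 4: period 5 has {1, 3, 4, 6} and room 4 has {1, 3, 4, 5, 6}, leaving only 2.
Period 5 already has {1, 2, 3, 4, 6} and room 5 already has {1, 3, 4, 6}, so period 5, room 5 must be 5.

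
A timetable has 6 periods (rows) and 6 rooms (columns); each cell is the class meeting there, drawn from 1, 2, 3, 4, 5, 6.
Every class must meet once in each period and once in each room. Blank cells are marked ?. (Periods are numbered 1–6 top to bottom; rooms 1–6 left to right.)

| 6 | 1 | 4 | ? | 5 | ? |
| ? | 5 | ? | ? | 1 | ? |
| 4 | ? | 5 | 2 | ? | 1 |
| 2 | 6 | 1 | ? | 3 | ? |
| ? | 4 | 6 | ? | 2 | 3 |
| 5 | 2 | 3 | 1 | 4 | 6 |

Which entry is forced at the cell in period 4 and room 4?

4

Period 1, room 4: period 1 has {1, 4, 5, 6} and room 4 has {1, 2}, leaving only 3.
Period 1, room 6: period 1 has {1, 3, 4, 5, 6} and room 6 has {1, 3, 6}, leaving only 2.
Period 2, room 1: period 2 has {1, 5} and room 1 has {2, 4, 5, 6}, leaving only 3.
Period 2, room 3: period 2 has {1, 3, 5} and room 3 has {1, 3, 4, 5, 6}, leaving only 2.
Period 2, room 6: period 2 has {1, 2, 3, 5} and room 6 has {1, 2, 3, 6}, leaving only 4.
Period 2, room 4: period 2 has {1, 2, 3, 4, 5} and room 4 has {1, 2, 3}, leaving only 6.
Period 3, room 2: period 3 has {1, 2, 4, 5} and room 2 has {1, 2, 4, 5, 6}, leaving only 3.
Period 3, room 5: period 3 has {1, 2, 3, 4, 5} and room 5 has {1, 2, 3, 4, 5}, leaving only 6.
Period 4, room 6: period 4 has {1, 2, 3, 6} and room 6 has {1, 2, 3, 4, 6}, leaving only 5.
Period 4 already has {1, 2, 3, 5, 6} and room 4 already has {1, 2, 3, 6}, so period 4, room 4 must be 4.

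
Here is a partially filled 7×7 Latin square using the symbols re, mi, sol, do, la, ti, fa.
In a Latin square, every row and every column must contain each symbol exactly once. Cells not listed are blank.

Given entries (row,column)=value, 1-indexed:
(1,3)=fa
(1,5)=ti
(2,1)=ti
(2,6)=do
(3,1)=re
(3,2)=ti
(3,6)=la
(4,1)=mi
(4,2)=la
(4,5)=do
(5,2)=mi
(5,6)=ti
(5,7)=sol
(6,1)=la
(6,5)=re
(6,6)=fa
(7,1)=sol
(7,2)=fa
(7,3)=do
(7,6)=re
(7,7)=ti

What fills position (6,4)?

ti

Row 1, column 1: row 1 has {ti, fa} and column 1 has {re, mi, sol, la, ti}, leaving only do.
Row 4, column 6: row 4 has {mi, do, la} and column 6 has {re, do, la, ti, fa}, leaving only sol.
Row 1, column 6: row 1 has {do, ti, fa} and column 6 has {re, sol, do, la, ti, fa}, leaving only mi.
Row 5, column 1: row 5 has {mi, sol, ti} and column 1 has {re, mi, sol, do, la, ti}, leaving only fa.
Row 5, column 5: row 5 has {mi, sol, ti, fa} and column 5 has {re, do, ti}, leaving only la.
Row 5, column 3: row 5 has {mi, sol, la, ti, fa} and column 3 has {do, fa}, leaving only re.
Row 4, column 3: row 4 has {mi, sol, do, la} and column 3 has {re, do, fa}, leaving only ti.
Row 5, column 4: row 5 has {re, mi, sol, la, ti, fa} and column 4 has {}, leaving only do.
Row 7, column 5: row 7 has {re, sol, do, ti, fa} and column 5 has {re, do, la, ti}, leaving only mi.
Row 7, column 4: row 7 has {re, mi, sol, do, ti, fa} and column 4 has {do}, leaving only la.
Row 6, column 4 is narrowed to {mi, sol, ti}.
If it were mi, then row 6, column 7 would be left with no valid symbol.
If it were sol, then row 3, column 4 would be left with no valid symbol.
So row 6, column 4 must be ti.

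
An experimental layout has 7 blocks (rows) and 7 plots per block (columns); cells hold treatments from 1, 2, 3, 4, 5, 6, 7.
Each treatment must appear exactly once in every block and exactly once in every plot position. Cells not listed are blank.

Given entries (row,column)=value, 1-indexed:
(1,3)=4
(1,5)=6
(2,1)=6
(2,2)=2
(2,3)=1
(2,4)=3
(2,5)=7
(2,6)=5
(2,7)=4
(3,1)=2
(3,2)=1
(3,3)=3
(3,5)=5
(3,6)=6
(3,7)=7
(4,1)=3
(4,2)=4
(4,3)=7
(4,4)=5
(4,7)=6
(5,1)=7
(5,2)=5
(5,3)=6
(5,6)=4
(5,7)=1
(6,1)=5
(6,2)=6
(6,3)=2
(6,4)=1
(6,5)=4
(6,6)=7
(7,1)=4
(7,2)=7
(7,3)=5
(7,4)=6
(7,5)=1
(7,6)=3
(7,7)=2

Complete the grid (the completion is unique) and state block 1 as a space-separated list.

Block 1, plot 1: block 1 has {4, 6} and plot 1 has {2, 3, 4, 5, 6, 7}, leaving only 1.
Block 1, plot 2: block 1 has {1, 4, 6} and plot 2 has {1, 2, 4, 5, 6, 7}, leaving only 3.
Block 1, plot 6: block 1 has {1, 3, 4, 6} and plot 6 has {3, 4, 5, 6, 7}, leaving only 2.
Block 1, plot 4: block 1 has {1, 2, 3, 4, 6} and plot 4 has {1, 3, 5, 6}, leaving only 7.
Block 1, plot 7: block 1 has {1, 2, 3, 4, 6, 7} and plot 7 has {1, 2, 4, 6, 7}, leaving only 5.
So block 1 reads: 1 3 4 7 6 2 5.

1 3 4 7 6 2 5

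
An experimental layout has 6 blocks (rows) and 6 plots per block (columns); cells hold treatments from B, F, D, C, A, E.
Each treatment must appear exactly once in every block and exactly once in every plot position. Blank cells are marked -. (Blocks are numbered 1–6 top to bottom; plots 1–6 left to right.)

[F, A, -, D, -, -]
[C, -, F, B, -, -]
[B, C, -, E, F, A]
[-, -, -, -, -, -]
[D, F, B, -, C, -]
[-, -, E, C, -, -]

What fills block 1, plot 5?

Block 1, plot 3: block 1 has {F, D, A} and plot 3 has {B, F, E}, leaving only C.
Block 3, plot 3: block 3 has {B, F, C, A, E} and plot 3 has {B, F, C, E}, leaving only D.
Block 4, plot 3: block 4 has {} and plot 3 has {B, F, D, C, E}, leaving only A.
Block 4, plot 1: block 4 has {A} and plot 1 has {B, F, D, C}, leaving only E.
Block 4, plot 4: block 4 has {A, E} and plot 4 has {B, D, C, E}, leaving only F.
Block 5, plot 4: block 5 has {B, F, D, C} and plot 4 has {B, F, D, C, E}, leaving only A.
Block 5, plot 6: block 5 has {B, F, D, C, A} and plot 6 has {A}, leaving only E.
Block 1, plot 6: block 1 has {F, D, C, A} and plot 6 has {A, E}, leaving only B.
Block 1 already has {B, F, D, C, A} and plot 5 already has {F, C}, so block 1, plot 5 must be E.

E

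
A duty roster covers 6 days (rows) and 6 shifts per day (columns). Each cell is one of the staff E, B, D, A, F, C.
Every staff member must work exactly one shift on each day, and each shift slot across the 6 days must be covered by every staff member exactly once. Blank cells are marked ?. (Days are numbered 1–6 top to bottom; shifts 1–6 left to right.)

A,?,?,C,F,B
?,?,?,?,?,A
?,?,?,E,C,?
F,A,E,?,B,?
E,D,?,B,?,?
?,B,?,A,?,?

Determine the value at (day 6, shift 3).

F

Day 1, shift 2: day 1 has {B, A, F, C} and shift 2 has {B, D, A}, leaving only E.
Day 1, shift 3: day 1 has {E, B, A, F, C} and shift 3 has {E}, leaving only D.
Day 3, shift 2: day 3 has {E, C} and shift 2 has {E, B, D, A}, leaving only F.
Day 2, shift 2: day 2 has {A} and shift 2 has {E, B, D, A, F}, leaving only C.
Day 3, shift 6: day 3 has {E, F, C} and shift 6 has {B, A}, leaving only D.
Day 3, shift 1: day 3 has {E, D, F, C} and shift 1 has {E, A, F}, leaving only B.
Day 2, shift 1: day 2 has {A, C} and shift 1 has {E, B, A, F}, leaving only D.
Day 2, shift 4: day 2 has {D, A, C} and shift 4 has {E, B, A, C}, leaving only F.
Day 2, shift 3: day 2 has {D, A, F, C} and shift 3 has {E, D}, leaving only B.
Day 2, shift 5: day 2 has {B, D, A, F, C} and shift 5 has {B, F, C}, leaving only E.
Day 3, shift 3: day 3 has {E, B, D, F, C} and shift 3 has {E, B, D}, leaving only A.
Day 4, shift 4: day 4 has {E, B, A, F} and shift 4 has {E, B, A, F, C}, leaving only D.
Day 4, shift 6: day 4 has {E, B, D, A, F} and shift 6 has {B, D, A}, leaving only C.
Day 5, shift 5: day 5 has {E, B, D} and shift 5 has {E, B, F, C}, leaving only A.
Day 5, shift 6: day 5 has {E, B, D, A} and shift 6 has {B, D, A, C}, leaving only F.
Day 5, shift 3: day 5 has {E, B, D, A, F} and shift 3 has {E, B, D, A}, leaving only C.
Day 6 already has {B, A} and shift 3 already has {E, B, D, A, C}, so day 6, shift 3 must be F.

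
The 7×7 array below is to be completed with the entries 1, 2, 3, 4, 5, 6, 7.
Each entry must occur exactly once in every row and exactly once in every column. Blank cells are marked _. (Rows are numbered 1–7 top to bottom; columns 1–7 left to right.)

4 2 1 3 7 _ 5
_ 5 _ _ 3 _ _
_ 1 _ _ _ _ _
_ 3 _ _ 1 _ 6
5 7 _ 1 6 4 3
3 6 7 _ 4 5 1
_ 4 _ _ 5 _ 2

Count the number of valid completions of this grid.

Row 1, column 6: eliminating its row and column leaves {6}.
Row 2, column 1: eliminating its row and column leaves {1, 2, 6, 7}.
Row 2, column 3: eliminating its row and column leaves {2, 4, 6}.
Row 2, column 4: eliminating its row and column leaves {2, 4, 6, 7}.
Row 2, column 6: eliminating its row and column leaves {1, 2, 6, 7}.
Row 2, column 7: eliminating its row and column leaves {4, 7}.
Row 3, column 1: eliminating its row and column leaves {2, 6, 7}.
Row 3, column 3: eliminating its row and column leaves {2, 3, 4, 5, 6}.
Row 3, column 4: eliminating its row and column leaves {2, 4, 5, 6, 7}.
Row 3, column 5: eliminating its row and column leaves {2}.
Row 3, column 6: eliminating its row and column leaves {2, 3, 6, 7}.
Row 3, column 7: eliminating its row and column leaves {4, 7}.
Row 4, column 1: eliminating its row and column leaves {2, 7}.
Row 4, column 3: eliminating its row and column leaves {2, 4, 5}.
Row 4, column 4: eliminating its row and column leaves {2, 4, 5, 7}.
Row 4, column 6: eliminating its row and column leaves {2, 7}.
Row 5, column 3: eliminating its row and column leaves {2}.
Row 6, column 4: eliminating its row and column leaves {2}.
Row 7, column 1: eliminating its row and column leaves {1, 6, 7}.
Row 7, column 3: eliminating its row and column leaves {3, 6}.
Row 7, column 4: eliminating its row and column leaves {6, 7}.
Row 7, column 6: eliminating its row and column leaves {1, 3, 6, 7}.
Enumerating the assignments across these blanks that avoid any row or column repeat gives 9 completions.

9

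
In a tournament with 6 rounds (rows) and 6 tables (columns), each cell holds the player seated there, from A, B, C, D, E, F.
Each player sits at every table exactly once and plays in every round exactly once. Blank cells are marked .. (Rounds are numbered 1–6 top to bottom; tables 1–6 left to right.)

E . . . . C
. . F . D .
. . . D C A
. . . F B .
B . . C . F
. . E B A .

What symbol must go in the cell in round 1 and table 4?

Round 1 already has {C, E} and table 4 already has {B, C, D, F}, so round 1, table 4 must be A.

A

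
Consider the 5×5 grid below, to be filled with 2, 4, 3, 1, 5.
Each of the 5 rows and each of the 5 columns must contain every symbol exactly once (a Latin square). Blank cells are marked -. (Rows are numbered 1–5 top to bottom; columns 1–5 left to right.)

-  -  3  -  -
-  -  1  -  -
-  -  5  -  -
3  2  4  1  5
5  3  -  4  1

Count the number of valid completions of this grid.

Row 1, column 1: eliminating its row and column leaves {2, 4, 1}.
Row 1, column 2: eliminating its row and column leaves {4, 1, 5}.
Row 1, column 4: eliminating its row and column leaves {2, 5}.
Row 1, column 5: eliminating its row and column leaves {2, 4}.
Row 2, column 1: eliminating its row and column leaves {2, 4}.
Row 2, column 2: eliminating its row and column leaves {4, 5}.
Row 2, column 4: eliminating its row and column leaves {2, 3, 5}.
Row 2, column 5: eliminating its row and column leaves {2, 4, 3}.
Row 3, column 1: eliminating its row and column leaves {2, 4, 1}.
Row 3, column 2: eliminating its row and column leaves {4, 1}.
Row 3, column 4: eliminating its row and column leaves {2, 3}.
Row 3, column 5: eliminating its row and column leaves {2, 4, 3}.
Row 5, column 3: eliminating its row and column leaves {2}.
Enumerating the assignments across these blanks that avoid any row or column repeat gives 6 completions.

6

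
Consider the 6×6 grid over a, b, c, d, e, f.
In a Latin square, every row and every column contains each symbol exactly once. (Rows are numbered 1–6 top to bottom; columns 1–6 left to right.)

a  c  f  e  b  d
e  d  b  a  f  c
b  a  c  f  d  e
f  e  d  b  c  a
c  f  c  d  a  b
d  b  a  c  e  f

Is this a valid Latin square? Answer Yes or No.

No

Column 3 contains c twice (at rows 3 and 5), so it is not a permutation.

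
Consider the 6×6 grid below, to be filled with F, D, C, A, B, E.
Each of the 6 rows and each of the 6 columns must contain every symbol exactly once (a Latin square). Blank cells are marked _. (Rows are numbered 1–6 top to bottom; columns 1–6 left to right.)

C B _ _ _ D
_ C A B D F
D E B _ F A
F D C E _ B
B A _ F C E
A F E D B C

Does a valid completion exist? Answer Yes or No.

No row or column among the givens repeats a symbol, and propagating forced cells runs into no contradiction.
One valid completion exists (for instance, C B F A E D / E C A B D F / D E B C F A / F D C E A B / B A D F C E / A F E D B C).

Yes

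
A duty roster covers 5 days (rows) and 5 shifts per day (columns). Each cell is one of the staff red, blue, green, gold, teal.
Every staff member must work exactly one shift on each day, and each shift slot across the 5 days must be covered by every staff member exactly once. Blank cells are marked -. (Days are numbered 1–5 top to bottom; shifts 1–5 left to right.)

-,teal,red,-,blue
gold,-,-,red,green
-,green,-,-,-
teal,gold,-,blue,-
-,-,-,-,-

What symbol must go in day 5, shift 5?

Day 1, shift 1: day 1 has {red, blue, teal} and shift 1 has {gold, teal}, leaving only green.
Day 1, shift 4: day 1 has {red, blue, green, teal} and shift 4 has {red, blue}, leaving only gold.
Day 2, shift 2: day 2 has {red, green, gold} and shift 2 has {green, gold, teal}, leaving only blue.
Day 2, shift 3: day 2 has {red, blue, green, gold} and shift 3 has {red}, leaving only teal.
Day 3, shift 4: day 3 has {green} and shift 4 has {red, blue, gold}, leaving only teal.
Day 4, shift 3: day 4 has {blue, gold, teal} and shift 3 has {red, teal}, leaving only green.
Day 4, shift 5: day 4 has {blue, green, gold, teal} and shift 5 has {blue, green}, leaving only red.
Day 3, shift 5: day 3 has {green, teal} and shift 5 has {red, blue, green}, leaving only gold.
Day 5 already has {} and shift 5 already has {red, blue, green, gold}, so day 5, shift 5 must be teal.

teal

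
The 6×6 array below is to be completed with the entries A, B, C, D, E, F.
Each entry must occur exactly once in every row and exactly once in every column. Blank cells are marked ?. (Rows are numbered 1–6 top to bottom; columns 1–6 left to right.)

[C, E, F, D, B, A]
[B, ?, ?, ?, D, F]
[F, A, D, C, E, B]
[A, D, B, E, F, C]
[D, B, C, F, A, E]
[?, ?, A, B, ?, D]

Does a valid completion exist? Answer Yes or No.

Yes

No row or column among the givens repeats a symbol, and propagating forced cells runs into no contradiction.
One valid completion exists (for instance, C E F D B A / B C E A D F / F A D C E B / A D B E F C / D B C F A E / E F A B C D).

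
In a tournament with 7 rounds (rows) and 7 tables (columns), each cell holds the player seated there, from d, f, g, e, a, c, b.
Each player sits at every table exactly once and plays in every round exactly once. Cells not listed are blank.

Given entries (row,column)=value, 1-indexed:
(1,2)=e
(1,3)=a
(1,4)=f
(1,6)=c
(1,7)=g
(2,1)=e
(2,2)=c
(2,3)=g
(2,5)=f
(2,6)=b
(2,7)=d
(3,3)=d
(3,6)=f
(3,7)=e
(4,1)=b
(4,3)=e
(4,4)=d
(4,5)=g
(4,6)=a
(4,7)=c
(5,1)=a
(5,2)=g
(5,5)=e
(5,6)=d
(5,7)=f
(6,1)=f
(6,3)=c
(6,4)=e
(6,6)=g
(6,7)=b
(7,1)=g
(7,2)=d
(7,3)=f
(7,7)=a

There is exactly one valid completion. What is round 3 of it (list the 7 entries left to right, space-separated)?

Round 3, table 1: round 3 has {d, f, e} and table 1 has {f, g, e, a, b}, leaving only c.
Round 1, table 1: round 1 has {f, g, e, a, c} and table 1 has {f, g, e, a, c, b}, leaving only d.
Round 1, table 5: round 1 has {d, f, g, e, a, c} and table 5 has {f, g, e}, leaving only b.
Round 3, table 5: round 3 has {d, f, e, c} and table 5 has {f, g, e, b}, leaving only a.
Round 3, table 2: round 3 has {d, f, e, a, c} and table 2 has {d, g, e, c}, leaving only b.
Round 3, table 4: round 3 has {d, f, e, a, c, b} and table 4 has {d, f, e}, leaving only g.
So round 3 reads: c b d g a f e.

c b d g a f e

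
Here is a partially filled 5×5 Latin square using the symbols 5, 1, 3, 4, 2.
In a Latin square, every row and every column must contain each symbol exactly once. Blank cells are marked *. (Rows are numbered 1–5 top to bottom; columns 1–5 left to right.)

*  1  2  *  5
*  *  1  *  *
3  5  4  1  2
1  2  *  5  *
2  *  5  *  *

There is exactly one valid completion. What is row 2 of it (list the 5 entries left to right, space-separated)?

Row 1, column 1: row 1 has {5, 1, 2} and column 1 has {1, 3, 2}, leaving only 4.
Row 2, column 1: row 2 has {1} and column 1 has {1, 3, 4, 2}, leaving only 5.
Row 1, column 4: row 1 has {5, 1, 4, 2} and column 4 has {5, 1}, leaving only 3.
Row 4, column 3: row 4 has {5, 1, 2} and column 3 has {5, 1, 4, 2}, leaving only 3.
Row 4, column 5: row 4 has {5, 1, 3, 2} and column 5 has {5, 2}, leaving only 4.
Row 2, column 5: row 2 has {5, 1} and column 5 has {5, 4, 2}, leaving only 3.
Row 2, column 2: row 2 has {5, 1, 3} and column 2 has {5, 1, 2}, leaving only 4.
Row 2, column 4: row 2 has {5, 1, 3, 4} and column 4 has {5, 1, 3}, leaving only 2.
So row 2 reads: 5 4 1 2 3.

5 4 1 2 3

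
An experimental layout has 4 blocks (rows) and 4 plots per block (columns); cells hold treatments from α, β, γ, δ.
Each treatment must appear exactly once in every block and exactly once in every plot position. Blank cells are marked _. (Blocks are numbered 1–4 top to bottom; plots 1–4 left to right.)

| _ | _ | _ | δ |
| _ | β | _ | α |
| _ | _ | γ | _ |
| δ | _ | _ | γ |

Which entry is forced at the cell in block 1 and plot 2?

γ

Block 2, plot 1: block 2 has {α, β} and plot 1 has {δ}, leaving only γ.
Block 2, plot 3: block 2 has {α, β, γ} and plot 3 has {γ}, leaving only δ.
Block 3, plot 4: block 3 has {γ} and plot 4 has {α, γ, δ}, leaving only β.
Block 3, plot 1: block 3 has {β, γ} and plot 1 has {γ, δ}, leaving only α.
Block 1, plot 1: block 1 has {δ} and plot 1 has {α, γ, δ}, leaving only β.
Block 1, plot 3: block 1 has {β, δ} and plot 3 has {γ, δ}, leaving only α.
Block 1 already has {α, β, δ} and plot 2 already has {β}, so block 1, plot 2 must be γ.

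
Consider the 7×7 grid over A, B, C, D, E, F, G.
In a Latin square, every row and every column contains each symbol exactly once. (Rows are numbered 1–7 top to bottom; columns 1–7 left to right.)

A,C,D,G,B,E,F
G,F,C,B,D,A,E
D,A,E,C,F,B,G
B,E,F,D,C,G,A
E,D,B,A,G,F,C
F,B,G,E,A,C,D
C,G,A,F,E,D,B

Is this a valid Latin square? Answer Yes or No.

Each row is a permutation of the 7 symbols, and so is each column.

Yes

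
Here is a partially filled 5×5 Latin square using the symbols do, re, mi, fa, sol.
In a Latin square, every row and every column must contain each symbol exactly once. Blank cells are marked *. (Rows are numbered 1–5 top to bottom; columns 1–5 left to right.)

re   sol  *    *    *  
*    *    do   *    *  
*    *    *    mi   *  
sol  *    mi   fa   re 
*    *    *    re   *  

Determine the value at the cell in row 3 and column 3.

Row 1, column 3: row 1 has {re, sol} and column 3 has {do, mi}, leaving only fa.
Row 1, column 4: row 1 has {re, fa, sol} and column 4 has {re, mi, fa}, leaving only do.
Row 1, column 5: row 1 has {do, re, fa, sol} and column 5 has {re}, leaving only mi.
Row 2, column 4: row 2 has {do} and column 4 has {do, re, mi, fa}, leaving only sol.
Row 2, column 5: row 2 has {do, sol} and column 5 has {re, mi}, leaving only fa.
Row 2, column 1: row 2 has {do, fa, sol} and column 1 has {re, sol}, leaving only mi.
Row 2, column 2: row 2 has {do, mi, fa, sol} and column 2 has {sol}, leaving only re.
Row 4, column 2: row 4 has {re, mi, fa, sol} and column 2 has {re, sol}, leaving only do.
Row 3, column 2: row 3 has {mi} and column 2 has {do, re, sol}, leaving only fa.
Row 3, column 1: row 3 has {mi, fa} and column 1 has {re, mi, sol}, leaving only do.
Row 3, column 5: row 3 has {do, mi, fa} and column 5 has {re, mi, fa}, leaving only sol.
Row 3 already has {do, mi, fa, sol} and column 3 already has {do, mi, fa}, so row 3, column 3 must be re.

re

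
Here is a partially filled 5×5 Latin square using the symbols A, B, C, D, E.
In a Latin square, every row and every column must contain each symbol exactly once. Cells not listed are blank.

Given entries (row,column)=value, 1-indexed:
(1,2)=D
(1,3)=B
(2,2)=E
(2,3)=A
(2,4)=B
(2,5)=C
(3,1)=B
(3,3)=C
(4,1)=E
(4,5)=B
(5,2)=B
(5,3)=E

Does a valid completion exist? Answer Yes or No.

Yes

No row or column among the givens repeats a symbol, and propagating forced cells runs into no contradiction.
One valid completion exists (for instance, C D B E A / D E A B C / B A C D E / E C D A B / A B E C D).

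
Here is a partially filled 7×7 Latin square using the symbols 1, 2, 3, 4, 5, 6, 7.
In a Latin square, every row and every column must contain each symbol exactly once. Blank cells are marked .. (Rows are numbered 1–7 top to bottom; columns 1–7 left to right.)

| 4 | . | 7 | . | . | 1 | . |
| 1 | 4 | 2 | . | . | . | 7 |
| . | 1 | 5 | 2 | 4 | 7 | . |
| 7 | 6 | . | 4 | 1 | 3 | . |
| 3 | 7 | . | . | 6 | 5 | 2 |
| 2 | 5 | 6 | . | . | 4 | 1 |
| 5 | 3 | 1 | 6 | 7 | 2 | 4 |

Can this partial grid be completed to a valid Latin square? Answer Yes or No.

No

Row 4, column 3: row 4 together with column 3 already contain {1, 2, 3, 4, 5, 6, 7} — every symbol — so nothing can go there. The grid has no valid completion.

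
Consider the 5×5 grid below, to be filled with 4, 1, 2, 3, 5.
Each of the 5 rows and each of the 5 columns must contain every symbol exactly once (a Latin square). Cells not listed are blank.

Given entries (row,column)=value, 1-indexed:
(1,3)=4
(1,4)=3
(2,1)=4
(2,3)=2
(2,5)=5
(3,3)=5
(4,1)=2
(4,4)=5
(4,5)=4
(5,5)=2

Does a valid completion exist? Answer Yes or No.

Yes

No row or column among the givens repeats a symbol, and propagating forced cells runs into no contradiction.
One valid completion exists (for instance, 5 2 4 3 1 / 4 3 2 1 5 / 1 4 5 2 3 / 2 1 3 5 4 / 3 5 1 4 2).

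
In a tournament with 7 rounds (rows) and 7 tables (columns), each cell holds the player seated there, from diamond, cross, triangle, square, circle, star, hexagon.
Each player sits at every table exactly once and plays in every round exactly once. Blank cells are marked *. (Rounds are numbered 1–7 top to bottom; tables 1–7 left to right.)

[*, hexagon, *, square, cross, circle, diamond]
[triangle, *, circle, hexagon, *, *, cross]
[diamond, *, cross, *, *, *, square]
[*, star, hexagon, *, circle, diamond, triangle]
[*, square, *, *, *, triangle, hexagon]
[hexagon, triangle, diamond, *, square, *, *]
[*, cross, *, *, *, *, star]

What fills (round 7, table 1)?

Round 1, table 1: round 1 has {diamond, cross, square, circle, hexagon} and table 1 has {diamond, triangle, hexagon}, leaving only star.
Round 1, table 3: round 1 has {diamond, cross, square, circle, star, hexagon} and table 3 has {diamond, cross, circle, hexagon}, leaving only triangle.
Round 2, table 2: round 2 has {cross, triangle, circle, hexagon} and table 2 has {cross, triangle, square, star, hexagon}, leaving only diamond.
Round 2, table 5: round 2 has {diamond, cross, triangle, circle, hexagon} and table 5 has {cross, square, circle}, leaving only star.
Round 2, table 6: round 2 has {diamond, cross, triangle, circle, star, hexagon} and table 6 has {diamond, triangle, circle}, leaving only square.
Round 3, table 2: round 3 has {diamond, cross, square} and table 2 has {diamond, cross, triangle, square, star, hexagon}, leaving only circle.
Round 4, table 4: round 4 has {diamond, triangle, circle, star, hexagon} and table 4 has {square, hexagon}, leaving only cross.
Round 4, table 1: round 4 has {diamond, cross, triangle, circle, star, hexagon} and table 1 has {diamond, triangle, star, hexagon}, leaving only square.
Round 7 already has {cross, star} and table 1 already has {diamond, triangle, square, star, hexagon}, so round 7, table 1 must be circle.

circle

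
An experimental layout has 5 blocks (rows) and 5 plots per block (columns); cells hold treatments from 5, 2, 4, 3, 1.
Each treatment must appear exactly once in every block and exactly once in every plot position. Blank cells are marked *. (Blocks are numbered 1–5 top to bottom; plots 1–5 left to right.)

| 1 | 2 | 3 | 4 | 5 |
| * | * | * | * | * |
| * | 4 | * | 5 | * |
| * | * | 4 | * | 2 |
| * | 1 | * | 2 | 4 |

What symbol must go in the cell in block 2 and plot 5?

Block 5, plot 3: block 5 has {2, 4, 1} and plot 3 has {4, 3}, leaving only 5.
Block 5, plot 1: block 5 has {5, 2, 4, 1} and plot 1 has {1}, leaving only 3.
Block 3, plot 1: block 3 has {5, 4} and plot 1 has {3, 1}, leaving only 2.
Block 3, plot 3: block 3 has {5, 2, 4} and plot 3 has {5, 4, 3}, leaving only 1.
Block 2, plot 3: block 2 has {} and plot 3 has {5, 4, 3, 1}, leaving only 2.
Block 3, plot 5: block 3 has {5, 2, 4, 1} and plot 5 has {5, 2, 4}, leaving only 3.
Block 2 already has {2} and plot 5 already has {5, 2, 4, 3}, so block 2, plot 5 must be 1.

1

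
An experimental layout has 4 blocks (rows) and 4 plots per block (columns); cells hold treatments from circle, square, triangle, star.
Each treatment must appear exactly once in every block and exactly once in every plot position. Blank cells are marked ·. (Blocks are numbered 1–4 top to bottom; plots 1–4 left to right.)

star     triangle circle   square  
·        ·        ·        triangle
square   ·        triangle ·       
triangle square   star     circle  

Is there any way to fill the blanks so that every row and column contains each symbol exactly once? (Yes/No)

Yes

No block or plot among the givens repeats a symbol, and propagating forced cells runs into no contradiction.
One valid completion exists (for instance, star triangle circle square / circle star square triangle / square circle triangle star / triangle square star circle).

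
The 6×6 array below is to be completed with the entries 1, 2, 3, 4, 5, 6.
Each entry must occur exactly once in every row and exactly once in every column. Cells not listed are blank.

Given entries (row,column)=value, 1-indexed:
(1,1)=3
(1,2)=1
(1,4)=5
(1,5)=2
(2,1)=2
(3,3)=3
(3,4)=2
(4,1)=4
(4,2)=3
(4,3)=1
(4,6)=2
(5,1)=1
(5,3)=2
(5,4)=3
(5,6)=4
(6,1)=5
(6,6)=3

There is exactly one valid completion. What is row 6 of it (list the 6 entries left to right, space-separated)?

Row 1, column 6: row 1 has {1, 2, 3, 5} and column 6 has {2, 3, 4}, leaving only 6.
Row 1, column 3: row 1 has {1, 2, 3, 5, 6} and column 3 has {1, 2, 3}, leaving only 4.
Row 6, column 3: row 6 has {3, 5} and column 3 has {1, 2, 3, 4}, leaving only 6.
Row 2, column 3: row 2 has {2} and column 3 has {1, 2, 3, 4, 6}, leaving only 5.
Row 2, column 6: row 2 has {2, 5} and column 6 has {2, 3, 4, 6}, leaving only 1.
Row 3, column 1: row 3 has {2, 3} and column 1 has {1, 2, 3, 4, 5}, leaving only 6.
Row 3, column 6: row 3 has {2, 3, 6} and column 6 has {1, 2, 3, 4, 6}, leaving only 5.
Row 3, column 2: row 3 has {2, 3, 5, 6} and column 2 has {1, 3}, leaving only 4.
Row 6, column 2: row 6 has {3, 5, 6} and column 2 has {1, 3, 4}, leaving only 2.
Row 2, column 2: row 2 has {1, 2, 5} and column 2 has {1, 2, 3, 4}, leaving only 6.
Row 2, column 4: row 2 has {1, 2, 5, 6} and column 4 has {2, 3, 5}, leaving only 4.
Row 6, column 4: row 6 has {2, 3, 5, 6} and column 4 has {2, 3, 4, 5}, leaving only 1.
Row 6, column 5: row 6 has {1, 2, 3, 5, 6} and column 5 has {2}, leaving only 4.
So row 6 reads: 5 2 6 1 4 3.

5 2 6 1 4 3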